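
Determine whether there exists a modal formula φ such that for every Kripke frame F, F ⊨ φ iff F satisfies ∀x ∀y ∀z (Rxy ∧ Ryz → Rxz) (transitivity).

Yes: it is transitivity, defined by the 4 schema □r → □□r.
Suppose □r→□□r is valid. Take Rxy, Ryz and set V(r)={w : Rxw}. Then □r at x, so □□r at x, so □r at y, so r at z, i.e. Rxz.

Yes — defined by □r → □□r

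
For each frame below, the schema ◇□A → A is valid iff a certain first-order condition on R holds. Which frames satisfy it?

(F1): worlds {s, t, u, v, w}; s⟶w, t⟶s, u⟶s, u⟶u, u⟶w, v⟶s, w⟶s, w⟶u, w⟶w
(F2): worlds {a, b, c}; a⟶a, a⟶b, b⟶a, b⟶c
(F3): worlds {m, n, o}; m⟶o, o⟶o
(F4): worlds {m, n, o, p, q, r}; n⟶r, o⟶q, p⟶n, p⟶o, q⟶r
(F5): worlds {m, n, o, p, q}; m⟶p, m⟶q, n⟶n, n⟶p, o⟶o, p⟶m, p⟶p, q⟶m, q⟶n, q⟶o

Frame correspondent (Sahlqvist): ∀x ∀y (Rxy → Ryx) — i.e. symmetry.
(F1): fails — Rus but not Rsu.
(F2): fails — Rbc but not Rcb.
(F3): fails — Rmo but not Rom.
(F4): fails — Rnr but not Rrn.
(F5): fails — Rqn but not Rnq.
Valid on no frame.

none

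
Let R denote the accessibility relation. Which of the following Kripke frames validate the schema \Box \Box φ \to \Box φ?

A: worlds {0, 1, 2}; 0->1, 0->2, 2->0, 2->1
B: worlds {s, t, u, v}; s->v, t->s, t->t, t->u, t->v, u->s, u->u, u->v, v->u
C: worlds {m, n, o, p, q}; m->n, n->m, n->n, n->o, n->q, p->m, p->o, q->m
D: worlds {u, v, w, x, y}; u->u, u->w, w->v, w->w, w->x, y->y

D

Frame correspondent (Sahlqvist): \forall x \forall y (Rxy \to \exists z (Rxz \wedge Rzy)) — i.e. density.
A: fails — R20 but no z with R2z and Rz0.
B: fails — Rsv but no z with Rsz and Rzv.
C: fails — Rpm but no z with Rpz and Rzm.
D: ✓.
Valid on: D.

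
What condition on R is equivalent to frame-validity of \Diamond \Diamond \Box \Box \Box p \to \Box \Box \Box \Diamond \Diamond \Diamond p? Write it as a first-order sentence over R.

This is a Sahlqvist (Geach-type) schema ◇^2□^3p → □^3◇^3p.
Minimal-valuation argument: fix x; take any y with xR^2y and any z with xR^3z. Set V(p) to the set of worlds R-reachable from y in exactly 3 steps. Then □^3p holds at y, so the antecedent holds at x; validity forces ◇^3p at z, giving a w with zR^3w and yR^3w.
First-order correspondent: \forall x \forall y \forall z ((x R^2 y \wedge x R^3 z) \to \exists w (y R^3 w \wedge z R^3 w)).

\forall x \forall y \forall z ((x R^2 y \wedge x R^3 z) \to \exists w (y R^3 w \wedge z R^3 w))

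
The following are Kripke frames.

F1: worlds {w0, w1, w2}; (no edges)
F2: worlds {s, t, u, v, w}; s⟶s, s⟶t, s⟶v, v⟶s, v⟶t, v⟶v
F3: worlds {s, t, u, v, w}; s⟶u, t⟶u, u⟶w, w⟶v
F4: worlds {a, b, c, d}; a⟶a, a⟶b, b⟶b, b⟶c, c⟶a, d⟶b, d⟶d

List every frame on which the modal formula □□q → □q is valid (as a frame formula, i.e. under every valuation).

F1, F2, F4

Frame correspondent (Sahlqvist): ∀x ∀y (Rxy → ∃z (Rxz ∧ Rzy)) — i.e. density.
F1: satisfies the condition.
F2: satisfies the condition.
F3: fails — Rsu but no z with Rsz and Rzu.
F4: satisfies the condition.
Valid on: F1, F2, F4.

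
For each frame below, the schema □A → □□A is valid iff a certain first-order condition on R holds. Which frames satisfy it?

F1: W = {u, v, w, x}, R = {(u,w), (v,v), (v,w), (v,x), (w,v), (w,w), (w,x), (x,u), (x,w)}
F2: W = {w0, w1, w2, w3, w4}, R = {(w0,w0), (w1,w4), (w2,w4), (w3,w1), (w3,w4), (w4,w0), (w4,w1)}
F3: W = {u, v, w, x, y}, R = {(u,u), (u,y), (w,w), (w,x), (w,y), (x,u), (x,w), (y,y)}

Frame correspondent (Sahlqvist): ∀x ∀y ∀z (Rxy ∧ Ryz → Rxz) — i.e. transitivity.
F1: fails — Rxw and Rwx but not Rxx.
F2: fails — Rw2w4 and Rw4w1 but not Rw2w1.
F3: fails — Rxw and Rwx but not Rxx.
Valid on no frame.

none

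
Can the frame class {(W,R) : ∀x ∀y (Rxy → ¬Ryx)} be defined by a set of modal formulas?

Not definable by any modal formula

Modal frame validity is preserved under surjective bounded morphisms.
The 4-cycle (worlds 0,1,2,3 with 0→1→2→3→0) is asymmetric. Mapping every world to a single reflexive point • is a surjective bounded morphism, and the reflexive point is not asymmetric (R•• but asymmetry requires ¬R••).
So no modal formula (or set of formulas) defines exactly the asymmetric frames.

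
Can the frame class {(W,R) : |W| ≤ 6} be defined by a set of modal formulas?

Any modally definable frame class is closed under disjoint unions.
Any modal formula valid on each of 7 disjoint one-world frames is valid on their disjoint union (validity is preserved under disjoint unions). Each one-world frame has |W|=1≤6, but the union has |W|=7.
Hence having at most 6 worlds is not modally definable.

No — not modally definable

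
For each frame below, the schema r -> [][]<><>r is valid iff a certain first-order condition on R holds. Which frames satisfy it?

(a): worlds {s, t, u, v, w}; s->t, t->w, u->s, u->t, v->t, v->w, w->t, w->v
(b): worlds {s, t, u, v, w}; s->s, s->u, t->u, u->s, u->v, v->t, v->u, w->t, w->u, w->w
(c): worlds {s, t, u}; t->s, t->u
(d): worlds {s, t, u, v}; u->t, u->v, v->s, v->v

The schema corresponds to a generalized confluence (Geach) condition: forall x forall z (x R^2 z -> exists w (x = w & z R^2 w)).
(a): fails — sR²w but no w* with s=w* and wR²w*.
(b): fails — tR²s but no w* with t=w* and sR²w*.
(c): satisfies the condition.
(d): fails — uR²s but no w with u=w and sR²w.
Valid on: (c).

(c)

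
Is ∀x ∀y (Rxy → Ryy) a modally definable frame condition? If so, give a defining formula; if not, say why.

This is a Sahlqvist condition; the T□ axiom □(□r → r) defines it.
Suppose □(□r→r) is valid. Take Rxy and set V(r)={w : Ryw}. Then at y, □r holds; since □(□r→r) at x, □r→r at y, so r at y, i.e. Ryy.

Yes — defined by □(□r → r)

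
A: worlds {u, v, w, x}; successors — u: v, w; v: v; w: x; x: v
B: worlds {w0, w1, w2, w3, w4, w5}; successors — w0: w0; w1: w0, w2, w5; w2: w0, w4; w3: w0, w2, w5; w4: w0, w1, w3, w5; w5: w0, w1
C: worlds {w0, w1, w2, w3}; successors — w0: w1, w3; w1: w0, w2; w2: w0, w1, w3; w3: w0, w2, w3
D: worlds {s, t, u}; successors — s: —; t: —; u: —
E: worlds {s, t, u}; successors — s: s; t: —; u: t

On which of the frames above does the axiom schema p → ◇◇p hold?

C

Frame correspondent (Sahlqvist): ∀x ∃w (x = w ∧ xR²w) — i.e. a generalized confluence (Geach) condition.
A: fails — at u but no t with u=t and uR²t.
B: fails — at w2 but no w with w2=w and w2R²w.
C: condition met.
D: fails — at s but no w with s=w and sR²w.
E: fails — at t but no w with t=w and tR²w.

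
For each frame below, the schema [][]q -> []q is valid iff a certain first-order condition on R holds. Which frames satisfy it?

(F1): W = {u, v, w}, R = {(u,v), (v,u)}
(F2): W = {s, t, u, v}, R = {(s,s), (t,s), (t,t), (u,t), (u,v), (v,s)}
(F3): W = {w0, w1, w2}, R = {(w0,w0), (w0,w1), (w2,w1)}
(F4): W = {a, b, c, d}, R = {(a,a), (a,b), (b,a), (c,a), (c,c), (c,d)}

The schema corresponds to density: forall x forall y (Rxy -> exists z (Rxz & Rzy)).
(F1): fails — Ruv but no z with Ruz and Rzv.
(F2): fails — Ruv but no z with Ruz and Rzv.
(F3): fails — Rw2w1 but no z with Rw2z and Rzw1.
(F4): satisfies the condition.
Valid on: (F4).

(F4)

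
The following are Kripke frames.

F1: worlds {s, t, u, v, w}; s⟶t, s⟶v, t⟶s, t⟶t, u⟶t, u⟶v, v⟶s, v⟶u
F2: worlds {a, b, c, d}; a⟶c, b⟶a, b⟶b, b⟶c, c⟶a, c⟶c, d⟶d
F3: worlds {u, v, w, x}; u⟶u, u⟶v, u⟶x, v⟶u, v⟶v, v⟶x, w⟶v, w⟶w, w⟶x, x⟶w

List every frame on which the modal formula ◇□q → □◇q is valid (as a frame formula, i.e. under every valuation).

This is the axiom for convergence; its first-order frame correspondent is ∀x ∀y ∀z (Rxy ∧ Rxz → ∃w (Ryw ∧ Rzw)).
F1: ✓.
F2: ✓.
F3: fails — Ruv and Rux but v and x have no common successor.
Valid on: F1, F2.

F1, F2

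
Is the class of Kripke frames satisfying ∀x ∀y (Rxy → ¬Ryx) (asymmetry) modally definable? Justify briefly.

Not definable by any modal formula

Any modally definable frame class is closed under surjective bounded morphisms.
The 3-cycle (worlds s,t,u with s→t→u→s) is asymmetric. Mapping every world to a single reflexive point • is a surjective bounded morphism, and the reflexive point is not asymmetric (R•• but asymmetry requires ¬R••).
Hence asymmetry is not modally definable.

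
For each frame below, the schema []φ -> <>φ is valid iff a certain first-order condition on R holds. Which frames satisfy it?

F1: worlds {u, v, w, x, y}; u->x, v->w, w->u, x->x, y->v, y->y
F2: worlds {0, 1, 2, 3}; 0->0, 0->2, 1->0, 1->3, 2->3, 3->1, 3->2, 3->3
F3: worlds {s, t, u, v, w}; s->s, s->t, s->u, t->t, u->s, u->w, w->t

F1, F2

This is the axiom for seriality; its first-order frame correspondent is forall x exists y Rxy.
F1: holds.
F2: holds.
F3: fails — world v has no successor.
Valid on: F1, F2.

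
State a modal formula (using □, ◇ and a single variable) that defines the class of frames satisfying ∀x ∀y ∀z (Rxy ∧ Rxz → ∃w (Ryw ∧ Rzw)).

This is convergence; the standard corresponding axiom is .2: ◇□p → □◇p.
Suppose ◇□p→□◇p is valid. Take Rxy, Rxz and set V(p)={w : Ryw}. Then □p at y so ◇□p at x, so □◇p at x, so ◇p at z, giving w with Rzw and Ryw.

◇□p → □◇p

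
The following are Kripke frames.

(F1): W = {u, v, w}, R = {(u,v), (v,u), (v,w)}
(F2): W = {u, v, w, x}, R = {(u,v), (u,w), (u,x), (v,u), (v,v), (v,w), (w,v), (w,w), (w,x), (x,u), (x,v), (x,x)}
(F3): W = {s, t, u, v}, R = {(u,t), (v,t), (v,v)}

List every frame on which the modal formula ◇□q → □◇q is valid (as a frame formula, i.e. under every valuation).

(F2)

The schema corresponds to convergence: ∀x ∀y ∀z (Rxy ∧ Rxz → ∃w (Ryw ∧ Rzw)).
(F1): fails — Rvu and Rvw but u and w have no common successor.
(F2): condition met.
(F3): fails — Rut and Rut but t and t have no common successor.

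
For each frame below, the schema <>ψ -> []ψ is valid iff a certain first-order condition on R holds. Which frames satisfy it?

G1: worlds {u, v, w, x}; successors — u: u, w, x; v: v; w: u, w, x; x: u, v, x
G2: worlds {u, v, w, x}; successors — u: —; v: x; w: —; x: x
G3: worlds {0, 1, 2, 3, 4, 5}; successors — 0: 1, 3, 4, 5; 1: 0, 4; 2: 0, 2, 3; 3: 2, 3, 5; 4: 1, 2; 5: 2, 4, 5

Frame correspondent (Sahlqvist): forall x forall y forall z (Rxy & Rxz -> y = z) — i.e. partial functionality.
G1: fails — u sees both u and w.
G2: ✓.
G3: fails — 0 sees both 1 and 3.
Valid on: G2.

G2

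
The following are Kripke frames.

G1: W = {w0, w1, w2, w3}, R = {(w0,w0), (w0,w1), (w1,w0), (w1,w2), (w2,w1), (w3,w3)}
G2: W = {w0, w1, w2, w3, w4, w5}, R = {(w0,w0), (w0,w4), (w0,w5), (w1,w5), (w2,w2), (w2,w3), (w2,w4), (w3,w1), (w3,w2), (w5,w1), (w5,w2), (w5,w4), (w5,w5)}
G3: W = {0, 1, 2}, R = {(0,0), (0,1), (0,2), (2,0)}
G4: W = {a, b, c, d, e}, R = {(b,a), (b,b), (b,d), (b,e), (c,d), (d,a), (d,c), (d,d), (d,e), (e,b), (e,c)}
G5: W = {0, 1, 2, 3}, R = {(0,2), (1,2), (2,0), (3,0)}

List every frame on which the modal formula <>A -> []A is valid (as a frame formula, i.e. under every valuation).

This is the axiom for partial functionality; its first-order frame correspondent is forall x forall y forall z (Rxy & Rxz -> y = z).
G1: fails — w0 sees both w0 and w1.
G2: fails — w0 sees both w0 and w4.
G3: fails — 0 sees both 0 and 1.
G4: fails — b sees both a and b.
G5: satisfies the condition.

G5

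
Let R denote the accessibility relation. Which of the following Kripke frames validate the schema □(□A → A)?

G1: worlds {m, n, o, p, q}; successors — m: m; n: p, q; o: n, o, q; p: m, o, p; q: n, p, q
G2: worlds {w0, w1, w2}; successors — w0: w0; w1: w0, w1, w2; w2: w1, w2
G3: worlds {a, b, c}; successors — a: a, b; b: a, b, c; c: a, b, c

Frame correspondent (Sahlqvist): ∀x ∀y (Rxy → Ryy) — i.e. shift-reflexivity.
G1: fails — Ron but not Rnn.
G2: holds.
G3: holds.
Valid on: G2, G3.

G2, G3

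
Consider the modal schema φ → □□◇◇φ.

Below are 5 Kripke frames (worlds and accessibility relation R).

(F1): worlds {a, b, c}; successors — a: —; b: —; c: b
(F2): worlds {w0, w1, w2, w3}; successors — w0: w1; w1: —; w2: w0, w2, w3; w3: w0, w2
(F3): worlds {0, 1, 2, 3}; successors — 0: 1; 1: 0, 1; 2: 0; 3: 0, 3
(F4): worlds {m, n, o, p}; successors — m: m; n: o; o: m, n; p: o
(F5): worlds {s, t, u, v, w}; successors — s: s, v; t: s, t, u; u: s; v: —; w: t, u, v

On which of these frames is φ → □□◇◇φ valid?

(F1)

This is the axiom for a generalized confluence (Geach) condition; its first-order frame correspondent is ∀x ∀z (xR²z → ∃w (x = w ∧ zR²w)).
(F1): condition met.
(F2): fails — w2R²w0 but no w with w2=w and w0R²w.
(F3): fails — 2R²1 but no w with 2=w and 1R²w.
(F4): fails — nR²m but no w with n=w and mR²w.
(F5): fails — sR²v but no w* with s=w* and vR²w*.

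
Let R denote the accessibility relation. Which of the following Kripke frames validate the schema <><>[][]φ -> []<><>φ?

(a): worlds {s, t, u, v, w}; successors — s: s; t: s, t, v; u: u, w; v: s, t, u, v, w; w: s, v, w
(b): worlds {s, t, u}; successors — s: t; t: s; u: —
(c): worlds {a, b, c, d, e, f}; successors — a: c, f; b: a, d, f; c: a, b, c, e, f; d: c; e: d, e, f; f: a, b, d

The schema corresponds to a generalized confluence (Geach) condition: forall x forall y forall z ((x R^2 y & xRz) -> exists w (y R^2 w & z R^2 w)).
(a): ✓.
(b): fails — sR²s, sRt but no w with sR²w and tR²w.
(c): ✓.
Valid on: (a), (c).

(a), (c)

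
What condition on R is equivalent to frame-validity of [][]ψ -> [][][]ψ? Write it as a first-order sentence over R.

This is a Sahlqvist (Geach-type) schema ◇^0□^2ψ → □^3◇^0ψ.
Minimal-valuation argument: fix x; take any y with xR^0y and any z with xR^3z. Set V(ψ) to the set of worlds R-reachable from y in exactly 2 steps. Then □^2ψ holds at y, so the antecedent holds at x; validity forces ◇^0ψ at z, giving a w with zR^0w and yR^2w.
First-order correspondent: forall x forall z (x R^3 z -> exists w (x R^2 w & z = w)).

forall x forall z (x R^3 z -> exists w (x R^2 w & z = w))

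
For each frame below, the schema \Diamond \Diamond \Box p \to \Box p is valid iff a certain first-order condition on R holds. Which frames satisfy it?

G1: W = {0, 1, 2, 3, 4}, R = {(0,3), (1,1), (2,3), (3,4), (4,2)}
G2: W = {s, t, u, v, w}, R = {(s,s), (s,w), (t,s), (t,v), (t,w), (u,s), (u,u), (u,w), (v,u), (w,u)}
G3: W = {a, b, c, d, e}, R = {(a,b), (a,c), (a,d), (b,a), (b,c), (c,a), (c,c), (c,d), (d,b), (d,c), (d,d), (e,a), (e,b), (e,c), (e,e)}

none

Frame correspondent (Sahlqvist): \forall x \forall y \forall z ((x R^2 y \wedge xRz) \to \exists w (yRw \wedge z = w)) — i.e. a generalized confluence (Geach) condition.
G1: fails — 0R²4, 0R3 but no w with 4Rw and 3=w.
G2: fails — sR²w, sRs but no w* with wRw* and s=w*.
G3: fails — aR²b, aRb but no w with bRw and b=w.
Valid on no frame.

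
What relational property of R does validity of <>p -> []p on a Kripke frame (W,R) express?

Partial functionality

This schema is the CD axiom.
It corresponds to partial functionality: forall x forall y forall z (Rxy & Rxz -> y = z).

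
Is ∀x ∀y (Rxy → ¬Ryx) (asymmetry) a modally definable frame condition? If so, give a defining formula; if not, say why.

Not definable by any modal formula

Any modally definable frame class is closed under surjective bounded morphisms.
The 5-cycle (worlds 0,1,2,3,4 with 0→1→2→3→4→0) is asymmetric. Mapping every world to a single reflexive point • is a surjective bounded morphism, and the reflexive point is not asymmetric (R•• but asymmetry requires ¬R••).
Hence asymmetry is not modally definable.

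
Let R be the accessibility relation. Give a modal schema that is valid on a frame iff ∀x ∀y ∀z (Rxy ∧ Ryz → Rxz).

□p → □□p

This is transitivity; the standard corresponding axiom is 4: □p → □□p.
Suppose □p→□□p is valid. Take Rxy, Ryz and set V(p)={w : Rxw}. Then □p at x, so □□p at x, so □p at y, so p at z, i.e. Rxz.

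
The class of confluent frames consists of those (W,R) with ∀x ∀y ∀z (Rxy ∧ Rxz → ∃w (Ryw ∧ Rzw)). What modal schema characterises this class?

This is convergence; the standard corresponding axiom is .2: ◇□r → □◇r.
Suppose ◇□r→□◇r is valid. Take Rxy, Rxz and set V(r)={w : Ryw}. Then □r at y so ◇□r at x, so □◇r at x, so ◇r at z, giving w with Rzw and Ryw.

◇□r → □◇r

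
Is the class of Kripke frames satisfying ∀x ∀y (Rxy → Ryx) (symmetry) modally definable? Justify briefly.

Definable; r → □◇r defines it

This is a Sahlqvist condition; the B axiom r → □◇r defines it.
Suppose r→□◇r is valid. Take Rxy and set V(r)={x}. Then r at x, so □◇r at x, so ◇r at y, so some z with Ryz has r; z=x, i.e. Ryx.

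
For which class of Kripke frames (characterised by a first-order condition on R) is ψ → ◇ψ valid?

Equivalently (dual form): □ψ → ψ.
Suppose □ψ→ψ is valid. At any x set V(ψ)={w : Rxw}. Then □ψ holds at x, so ψ holds at x, i.e. Rxx.

reflexivity: ∀x Rxx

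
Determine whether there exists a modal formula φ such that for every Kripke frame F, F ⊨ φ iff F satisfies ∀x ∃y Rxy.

Yes, by □p → ◇p

Yes: it is seriality, defined by the D schema □p → ◇p.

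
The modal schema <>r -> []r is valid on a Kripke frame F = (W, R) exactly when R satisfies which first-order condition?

partial functionality

Suppose ◇r→□r is valid. Take Rxy, Rxz and set V(r)={y}. Then ◇r at x, so □r at x, so r at z, i.e. z=y.
Conversely, any frame satisfying forall x forall y forall z (Rxy & Rxz -> y = z) validates the schema.
So the correspondent is partial functionality.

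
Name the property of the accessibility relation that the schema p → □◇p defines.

Suppose p→□◇p is valid. Take Rxy and set V(p)={x}. Then p at x, so □◇p at x, so ◇p at y, so some z with Ryz has p; z=x, i.e. Ryx.
Conversely, any frame satisfying ∀x ∀y (Rxy → Ryx) validates the schema.
So the correspondent is symmetry.

Symmetry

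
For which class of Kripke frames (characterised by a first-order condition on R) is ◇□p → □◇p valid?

Suppose ◇□p→□◇p is valid. Take Rxy, Rxz and set V(p)={w : Ryw}. Then □p at y so ◇□p at x, so □◇p at x, so ◇p at z, giving w with Rzw and Ryw.

convergence: ∀x ∀y ∀z (Rxy ∧ Rxz → ∃w (Ryw ∧ Rzw))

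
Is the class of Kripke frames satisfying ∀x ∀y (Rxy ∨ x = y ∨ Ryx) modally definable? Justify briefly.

No

Modal frame validity is preserved under disjoint unions.
Take 2 disjoint single-world reflexive frames: each is trivially connected, but their disjoint union has 2 worlds with no edge between distinct components, so it is not connected.
So the class is not modally definable.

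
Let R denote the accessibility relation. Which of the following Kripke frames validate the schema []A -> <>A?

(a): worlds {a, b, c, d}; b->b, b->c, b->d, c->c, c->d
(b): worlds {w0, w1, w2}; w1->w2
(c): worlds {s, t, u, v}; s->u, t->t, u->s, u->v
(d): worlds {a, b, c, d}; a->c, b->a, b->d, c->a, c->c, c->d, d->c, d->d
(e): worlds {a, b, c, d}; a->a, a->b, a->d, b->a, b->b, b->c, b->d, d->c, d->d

The schema corresponds to seriality: forall x exists y Rxy.
(a): fails — world a has no successor.
(b): fails — world w0 has no successor.
(c): fails — world v has no successor.
(d): satisfies the condition.
(e): fails — world c has no successor.
Valid on: (d).

(d)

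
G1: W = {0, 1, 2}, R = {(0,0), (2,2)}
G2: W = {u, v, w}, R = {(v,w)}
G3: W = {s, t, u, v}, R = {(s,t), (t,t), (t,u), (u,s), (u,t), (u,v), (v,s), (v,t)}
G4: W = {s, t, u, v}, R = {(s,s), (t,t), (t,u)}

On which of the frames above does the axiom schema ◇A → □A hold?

Frame correspondent (Sahlqvist): ∀x ∀y ∀z (Rxy ∧ Rxz → y = z) — i.e. partial functionality.
G1: condition met.
G2: condition met.
G3: fails — t sees both t and u.
G4: fails — t sees both t and u.

G1, G2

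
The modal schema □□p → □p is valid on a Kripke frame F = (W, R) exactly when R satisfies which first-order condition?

Density

This is the C4 axiom.
It corresponds to density: ∀x ∀y (Rxy → ∃z (Rxz ∧ Rzy)).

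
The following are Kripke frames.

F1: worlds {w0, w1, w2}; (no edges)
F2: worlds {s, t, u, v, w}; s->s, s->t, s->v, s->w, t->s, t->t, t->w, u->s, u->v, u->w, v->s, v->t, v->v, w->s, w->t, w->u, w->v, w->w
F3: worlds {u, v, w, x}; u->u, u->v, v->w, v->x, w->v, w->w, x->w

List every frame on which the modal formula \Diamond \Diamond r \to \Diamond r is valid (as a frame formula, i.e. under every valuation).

F1

The schema corresponds to transitivity: \forall x \forall y \forall z (Rxy \wedge Ryz \to Rxz).
F1: ✓.
F2: fails — Ruv and Rvt but not Rut.
F3: fails — Ruv and Rvw but not Ruw.
Valid on: F1.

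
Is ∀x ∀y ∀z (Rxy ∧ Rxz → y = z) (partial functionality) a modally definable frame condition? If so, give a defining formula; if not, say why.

Yes, by ◇q → □q

This is a Sahlqvist condition; the CD axiom ◇q → □q defines it.
Suppose ◇q→□q is valid. Take Rxy, Rxz and set V(q)={y}. Then ◇q at x, so □q at x, so q at z, i.e. z=y.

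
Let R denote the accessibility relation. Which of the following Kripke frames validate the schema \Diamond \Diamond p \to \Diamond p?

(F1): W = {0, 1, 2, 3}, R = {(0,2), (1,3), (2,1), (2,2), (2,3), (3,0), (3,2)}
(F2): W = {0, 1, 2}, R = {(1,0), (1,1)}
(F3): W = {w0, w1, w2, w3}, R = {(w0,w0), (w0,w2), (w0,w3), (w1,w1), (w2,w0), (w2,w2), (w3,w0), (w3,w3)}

(F2)

Frame correspondent (Sahlqvist): \forall x \forall y \forall z (Rxy \wedge Ryz \to Rxz) — i.e. transitivity.
(F1): fails — R32 and R23 but not R33.
(F2): satisfies the condition.
(F3): fails — Rw3w0 and Rw0w2 but not Rw3w2.
Valid on: (F2).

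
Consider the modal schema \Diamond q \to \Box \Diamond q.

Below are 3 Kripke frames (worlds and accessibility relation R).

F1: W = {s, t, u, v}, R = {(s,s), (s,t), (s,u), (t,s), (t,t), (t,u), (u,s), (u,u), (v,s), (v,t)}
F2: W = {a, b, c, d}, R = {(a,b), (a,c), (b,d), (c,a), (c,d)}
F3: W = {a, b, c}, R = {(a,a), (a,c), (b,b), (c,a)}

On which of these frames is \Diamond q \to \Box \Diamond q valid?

This is the axiom for the Euclidean property; its first-order frame correspondent is \forall x \forall y \forall z (Rxy \wedge Rxz \to Ryz).
F1: fails — Rsu and Rst but not Rut.
F2: fails — Rab and Rab but not Rbb.
F3: fails — Rac and Rac but not Rcc.

none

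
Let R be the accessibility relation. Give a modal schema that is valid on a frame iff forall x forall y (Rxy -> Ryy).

The condition is shift-reflexivity. The T□ schema □(□q → q) defines it.
Suppose □(□q→q) is valid. Take Rxy and set V(q)={w : Ryw}. Then at y, □q holds; since □(□q→q) at x, □q→q at y, so q at y, i.e. Ryy.

□(□q → q)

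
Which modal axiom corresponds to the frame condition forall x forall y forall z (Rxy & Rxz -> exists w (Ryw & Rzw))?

◇□ψ → □◇ψ

A defining formula is ◇□ψ → □◇ψ (the .2 axiom).
Suppose ◇□ψ→□◇ψ is valid. Take Rxy, Rxz and set V(ψ)={w : Ryw}. Then □ψ at y so ◇□ψ at x, so □◇ψ at x, so ◇ψ at z, giving w with Rzw and Ryw.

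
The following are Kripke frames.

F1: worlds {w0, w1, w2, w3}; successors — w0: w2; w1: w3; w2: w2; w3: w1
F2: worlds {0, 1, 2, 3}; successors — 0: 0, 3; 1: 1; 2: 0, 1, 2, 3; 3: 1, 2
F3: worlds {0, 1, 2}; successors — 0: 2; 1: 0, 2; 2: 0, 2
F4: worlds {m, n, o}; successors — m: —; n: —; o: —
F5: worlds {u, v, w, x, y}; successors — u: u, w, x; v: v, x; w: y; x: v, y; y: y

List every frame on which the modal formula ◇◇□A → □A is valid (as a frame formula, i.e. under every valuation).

F1, F4

The schema corresponds to a generalized confluence (Geach) condition: ∀x ∀y ∀z ((xR²y ∧ xRz) → ∃w (yRw ∧ z = w)).
F1: ✓.
F2: fails — 0R²1, 0R0 but no w with 1Rw and 0=w.
F3: fails — 1R²0, 1R0 but no w with 0Rw and 0=w.
F4: ✓.
F5: fails — uR²v, uRu but no t with vRt and u=t.
Valid on: F1, F4.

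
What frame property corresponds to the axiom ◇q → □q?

partial functionality

Suppose ◇q→□q is valid. Take Rxy, Rxz and set V(q)={y}. Then ◇q at x, so □q at x, so q at z, i.e. z=y.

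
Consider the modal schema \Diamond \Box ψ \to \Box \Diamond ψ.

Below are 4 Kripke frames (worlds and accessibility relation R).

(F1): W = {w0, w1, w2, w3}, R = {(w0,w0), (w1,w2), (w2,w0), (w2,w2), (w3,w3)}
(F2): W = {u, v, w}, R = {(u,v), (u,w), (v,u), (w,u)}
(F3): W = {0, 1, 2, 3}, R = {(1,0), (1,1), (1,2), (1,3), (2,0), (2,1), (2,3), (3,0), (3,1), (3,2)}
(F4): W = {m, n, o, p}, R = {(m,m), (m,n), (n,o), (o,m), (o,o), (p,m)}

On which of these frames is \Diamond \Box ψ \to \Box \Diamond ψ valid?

The schema corresponds to convergence: \forall x \forall y \forall z (Rxy \wedge Rxz \to \exists w (Ryw \wedge Rzw)).
(F1): condition met.
(F2): condition met.
(F3): fails — R10 and R10 but 0 and 0 have no common successor.
(F4): fails — Rmm and Rmn but m and n have no common successor.

(F1), (F2)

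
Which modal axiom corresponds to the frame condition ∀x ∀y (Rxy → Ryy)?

□(□ψ → ψ)

This is shift-reflexivity; the standard corresponding axiom is T□: □(□ψ → ψ).
Suppose □(□ψ→ψ) is valid. Take Rxy and set V(ψ)={w : Ryw}. Then at y, □ψ holds; since □(□ψ→ψ) at x, □ψ→ψ at y, so ψ at y, i.e. Ryy.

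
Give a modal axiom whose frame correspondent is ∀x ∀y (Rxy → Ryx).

The condition is symmetry. The B schema q → □◇q defines it.
Suppose q→□◇q is valid. Take Rxy and set V(q)={x}. Then q at x, so □◇q at x, so ◇q at y, so some z with Ryz has q; z=x, i.e. Ryx.

q → □◇q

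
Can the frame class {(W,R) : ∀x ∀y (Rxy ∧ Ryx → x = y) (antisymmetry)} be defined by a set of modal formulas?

If a class were modally definable it would be closed under surjective bounded morphisms (Goldblatt–Thomason).
The 8-cycle (worlds s,t,u,v,w,x,y,z with s→t→u→v→w→x→y→z→s) is antisymmetric. Sending even-indexed worlds to s and odd-indexed worlds to t is a surjective bounded morphism onto the two-world frame with s↔t, which is not antisymmetric.
Hence antisymmetry is not modally definable.

No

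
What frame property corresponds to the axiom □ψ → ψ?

reflexivity

Suppose □ψ→ψ is valid. At any x set V(ψ)={w : Rxw}. Then □ψ holds at x, so ψ holds at x, i.e. Rxx.
Conversely, on a frame with reflexivity the schema holds at every world under every valuation.
So the correspondent is reflexivity.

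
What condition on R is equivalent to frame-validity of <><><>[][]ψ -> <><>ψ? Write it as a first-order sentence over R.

forall x forall y (x R^3 y -> exists w (y R^2 w & x R^2 w))

This is a Sahlqvist (Geach-type) schema ◇^3□^2ψ → □^0◇^2ψ.
Minimal-valuation argument: fix x; take any y with xR^3y and any z with xR^0z. Set V(ψ) to the set of worlds R-reachable from y in exactly 2 steps. Then □^2ψ holds at y, so the antecedent holds at x; validity forces ◇^2ψ at z, giving a w with zR^2w and yR^2w.
First-order correspondent: forall x forall y (x R^3 y -> exists w (y R^2 w & x R^2 w)).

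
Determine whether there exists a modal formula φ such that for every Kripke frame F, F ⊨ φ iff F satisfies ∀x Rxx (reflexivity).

This is a Sahlqvist condition; the T axiom □q → q defines it.
Suppose □q→q is valid. At any x set V(q)={w : Rxw}. Then □q holds at x, so q holds at x, i.e. Rxx.

Definable; □q → q defines it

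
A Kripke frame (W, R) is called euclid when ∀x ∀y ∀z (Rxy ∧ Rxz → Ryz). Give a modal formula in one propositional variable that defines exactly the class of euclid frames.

◇p → □◇p

A defining formula is ◇p → □◇p (the 5 axiom).
Suppose ◇p→□◇p is valid. Take Rxy, Rxz and set V(p)={y}. Then ◇p at x, so □◇p at x, so ◇p at z, so some w with Rzw has p; w=y, i.e. Rzy. By symmetry of the argument, Ryz.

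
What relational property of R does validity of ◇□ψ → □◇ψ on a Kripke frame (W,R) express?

convergence: ∀x ∀y ∀z (Rxy ∧ Rxz → ∃w (Ryw ∧ Rzw))

Suppose ◇□ψ→□◇ψ is valid. Take Rxy, Rxz and set V(ψ)={w : Ryw}. Then □ψ at y so ◇□ψ at x, so □◇ψ at x, so ◇ψ at z, giving w with Rzw and Ryw.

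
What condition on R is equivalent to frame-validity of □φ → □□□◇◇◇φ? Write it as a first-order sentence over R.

∀x ∀z (xR³z → ∃w (xRw ∧ zR³w))

This is a Sahlqvist (Geach-type) schema ◇^0□^1φ → □^3◇^3φ.
First-order correspondent: ∀x ∀z (xR³z → ∃w (xRw ∧ zR³w)).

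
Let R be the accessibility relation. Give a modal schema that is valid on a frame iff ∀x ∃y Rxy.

The condition is seriality. The D schema □s → ◇s defines it.
Suppose □s→◇s is valid. At any x set V(s)=W. Then □s at x, so ◇s at x, so x has a successor.

□s → ◇s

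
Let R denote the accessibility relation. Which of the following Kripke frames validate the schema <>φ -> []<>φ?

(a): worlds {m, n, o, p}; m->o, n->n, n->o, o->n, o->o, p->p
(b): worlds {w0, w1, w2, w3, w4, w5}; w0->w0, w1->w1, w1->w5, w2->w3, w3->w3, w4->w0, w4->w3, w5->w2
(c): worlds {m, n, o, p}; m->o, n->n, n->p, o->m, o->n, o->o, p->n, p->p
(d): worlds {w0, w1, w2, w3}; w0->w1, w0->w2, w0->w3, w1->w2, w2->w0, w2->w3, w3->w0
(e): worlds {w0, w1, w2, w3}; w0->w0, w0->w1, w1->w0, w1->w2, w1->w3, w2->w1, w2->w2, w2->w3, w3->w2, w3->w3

(a)

The schema corresponds to the Euclidean property: forall x forall y forall z (Rxy & Rxz -> Ryz).
(a): holds.
(b): fails — Rw1w5 and Rw1w5 but not Rw5w5.
(c): fails — Rom and Rom but not Rmm.
(d): fails — Rw0w1 and Rw0w1 but not Rw1w1.
(e): fails — Rw0w1 and Rw0w1 but not Rw1w1.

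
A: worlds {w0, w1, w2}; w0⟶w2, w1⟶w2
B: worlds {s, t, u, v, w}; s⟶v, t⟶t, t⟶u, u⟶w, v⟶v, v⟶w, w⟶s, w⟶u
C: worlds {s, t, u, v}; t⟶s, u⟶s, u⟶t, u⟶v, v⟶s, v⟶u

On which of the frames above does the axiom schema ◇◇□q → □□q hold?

A

The schema corresponds to a generalized confluence (Geach) condition: ∀x ∀y ∀z ((xR²y ∧ xR²z) → ∃w (yRw ∧ z = w)).
A: satisfies the condition.
B: fails — sR²w, sR²v but no w* with wRw* and v=w*.
C: fails — uR²s, uR²s but no w with sRw and s=w.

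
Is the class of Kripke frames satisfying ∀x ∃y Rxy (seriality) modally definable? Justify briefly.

Definable; □p → ◇p defines it

The condition is seriality. A defining modal formula is □p → ◇p.
Suppose □p→◇p is valid. At any x set V(p)=W. Then □p at x, so ◇p at x, so x has a successor.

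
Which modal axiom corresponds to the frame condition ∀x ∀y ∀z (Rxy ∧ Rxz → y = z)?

◇r → □r

This is partial functionality; the standard corresponding axiom is CD: ◇r → □r.
Suppose ◇r→□r is valid. Take Rxy, Rxz and set V(r)={y}. Then ◇r at x, so □r at x, so r at z, i.e. z=y.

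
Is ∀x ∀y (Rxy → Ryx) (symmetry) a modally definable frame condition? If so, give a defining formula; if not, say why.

Yes — defined by p → □◇p

This is a Sahlqvist condition; the B axiom p → □◇p defines it.
Suppose p→□◇p is valid. Take Rxy and set V(p)={x}. Then p at x, so □◇p at x, so ◇p at y, so some z with Ryz has p; z=x, i.e. Ryx.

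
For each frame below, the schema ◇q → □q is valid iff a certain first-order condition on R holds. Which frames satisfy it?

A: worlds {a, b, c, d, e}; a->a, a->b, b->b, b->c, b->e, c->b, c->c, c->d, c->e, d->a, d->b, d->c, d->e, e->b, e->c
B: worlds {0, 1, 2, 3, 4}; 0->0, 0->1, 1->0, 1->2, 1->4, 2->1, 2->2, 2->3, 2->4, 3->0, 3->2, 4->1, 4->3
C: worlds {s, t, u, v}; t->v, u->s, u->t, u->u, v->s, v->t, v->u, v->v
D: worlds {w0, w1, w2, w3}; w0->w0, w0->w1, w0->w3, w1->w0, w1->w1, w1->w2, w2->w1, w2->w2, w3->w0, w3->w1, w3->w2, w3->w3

The schema corresponds to partial functionality: ∀x ∀y ∀z (Rxy ∧ Rxz → y = z).
A: fails — a sees both a and b.
B: fails — 0 sees both 0 and 1.
C: fails — u sees both s and t.
D: fails — w0 sees both w0 and w1.
Valid on no frame.

none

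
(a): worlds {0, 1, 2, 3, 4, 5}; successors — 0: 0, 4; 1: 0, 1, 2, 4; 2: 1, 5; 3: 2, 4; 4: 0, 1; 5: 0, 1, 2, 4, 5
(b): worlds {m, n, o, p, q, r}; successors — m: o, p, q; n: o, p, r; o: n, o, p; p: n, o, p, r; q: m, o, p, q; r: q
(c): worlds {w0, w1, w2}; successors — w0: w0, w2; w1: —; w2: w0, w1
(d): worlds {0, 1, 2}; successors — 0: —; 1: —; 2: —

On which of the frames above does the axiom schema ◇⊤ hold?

This is the axiom for seriality; its first-order frame correspondent is ∀x ∃y Rxy.
(a): holds.
(b): holds.
(c): fails — world w1 has no successor.
(d): fails — world 0 has no successor.

(a), (b)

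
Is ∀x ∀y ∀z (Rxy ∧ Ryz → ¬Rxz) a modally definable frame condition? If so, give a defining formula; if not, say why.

Not definable by any modal formula

Modal frame validity is preserved under surjective bounded morphisms.
The 5-cycle (worlds s,t,u,v,w with s→t→u→v→w→s) is intransitive. Mapping every world to a single reflexive point • is a surjective bounded morphism; the reflexive point is not intransitive (R••∧R•• but R••).
Hence intransitivity is not modally definable.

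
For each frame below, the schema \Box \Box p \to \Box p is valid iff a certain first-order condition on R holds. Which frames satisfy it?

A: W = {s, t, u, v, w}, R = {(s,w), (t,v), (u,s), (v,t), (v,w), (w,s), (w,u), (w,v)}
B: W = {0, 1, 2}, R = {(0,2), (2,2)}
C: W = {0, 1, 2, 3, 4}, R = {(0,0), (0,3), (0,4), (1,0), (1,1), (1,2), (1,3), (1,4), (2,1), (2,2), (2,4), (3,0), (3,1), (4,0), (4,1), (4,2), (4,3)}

B, C

Frame correspondent (Sahlqvist): \forall x \forall y (Rxy \to \exists z (Rxz \wedge Rzy)) — i.e. density.
A: fails — Rtv but no z with Rtz and Rzv.
B: condition met.
C: condition met.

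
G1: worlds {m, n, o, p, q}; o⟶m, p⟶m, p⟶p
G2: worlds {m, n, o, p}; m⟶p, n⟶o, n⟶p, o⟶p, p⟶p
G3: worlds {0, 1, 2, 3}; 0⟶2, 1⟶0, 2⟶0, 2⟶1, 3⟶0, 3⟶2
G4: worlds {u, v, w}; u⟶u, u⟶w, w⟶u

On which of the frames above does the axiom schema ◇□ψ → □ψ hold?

none

This is the axiom for the Euclidean property; its first-order frame correspondent is ∀x ∀y ∀z (Rxy ∧ Rxz → Ryz).
G1: fails — Rom and Rom but not Rmm.
G2: fails — Rno and Rno but not Roo.
G3: fails — R02 and R02 but not R22.
G4: fails — Ruw and Ruw but not Rww.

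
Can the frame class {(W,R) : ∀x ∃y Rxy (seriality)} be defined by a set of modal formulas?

Definable; □r → ◇r defines it

The condition is seriality. A defining modal formula is □r → ◇r.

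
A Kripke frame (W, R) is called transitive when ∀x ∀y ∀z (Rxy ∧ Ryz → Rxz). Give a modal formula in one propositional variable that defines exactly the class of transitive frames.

□p → □□p

The condition is transitivity. The 4 schema □p → □□p defines it.
Suppose □p→□□p is valid. Take Rxy, Ryz and set V(p)={w : Rxw}. Then □p at x, so □□p at x, so □p at y, so p at z, i.e. Rxz.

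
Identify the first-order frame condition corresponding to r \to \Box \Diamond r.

Suppose r→□◇r is valid. Take Rxy and set V(r)={x}. Then r at x, so □◇r at x, so ◇r at y, so some z with Ryz has r; z=x, i.e. Ryx.

Symmetry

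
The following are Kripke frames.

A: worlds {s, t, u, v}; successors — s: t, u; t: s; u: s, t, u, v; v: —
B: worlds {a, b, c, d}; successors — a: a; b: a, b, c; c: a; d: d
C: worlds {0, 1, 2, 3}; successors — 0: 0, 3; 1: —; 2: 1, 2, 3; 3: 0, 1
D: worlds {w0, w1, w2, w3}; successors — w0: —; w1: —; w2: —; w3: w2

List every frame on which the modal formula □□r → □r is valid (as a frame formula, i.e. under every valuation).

B

Frame correspondent (Sahlqvist): ∀x ∀y (Rxy → ∃z (Rxz ∧ Rzy)) — i.e. density.
A: fails — Rts but no z with Rtz and Rzs.
B: satisfies the condition.
C: fails — R31 but no z with R3z and Rz1.
D: fails — Rw3w2 but no z with Rw3z and Rzw2.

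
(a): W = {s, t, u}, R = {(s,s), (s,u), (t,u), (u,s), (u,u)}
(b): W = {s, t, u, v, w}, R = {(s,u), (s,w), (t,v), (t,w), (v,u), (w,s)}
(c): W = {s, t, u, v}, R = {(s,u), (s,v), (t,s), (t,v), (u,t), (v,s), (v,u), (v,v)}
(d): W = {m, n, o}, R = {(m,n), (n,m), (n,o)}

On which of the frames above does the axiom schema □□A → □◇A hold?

(a), (c)

The schema corresponds to a generalized confluence (Geach) condition: ∀x ∀z (xRz → ∃w (xR²w ∧ zRw)).
(a): condition met.
(b): fails — sRu but no w* with sR²w* and uRw*.
(c): condition met.
(d): fails — nRo but no w with nR²w and oRw.
Valid on: (a), (c).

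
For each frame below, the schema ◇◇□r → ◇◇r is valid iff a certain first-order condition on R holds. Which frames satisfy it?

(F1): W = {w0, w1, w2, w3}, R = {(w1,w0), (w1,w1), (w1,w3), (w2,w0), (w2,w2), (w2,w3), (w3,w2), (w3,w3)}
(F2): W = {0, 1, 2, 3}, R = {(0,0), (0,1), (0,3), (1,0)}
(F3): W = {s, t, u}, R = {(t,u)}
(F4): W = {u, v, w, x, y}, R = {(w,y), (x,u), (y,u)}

(F3)

Frame correspondent (Sahlqvist): ∀x ∀y (xR²y → ∃w (yRw ∧ xR²w)) — i.e. a generalized confluence (Geach) condition.
(F1): fails — w1R²w0 but no w with w0Rw and w1R²w.
(F2): fails — 0R²3 but no w with 3Rw and 0R²w.
(F3): satisfies the condition.
(F4): fails — wR²u but no t with uRt and wR²t.
Valid on: (F3).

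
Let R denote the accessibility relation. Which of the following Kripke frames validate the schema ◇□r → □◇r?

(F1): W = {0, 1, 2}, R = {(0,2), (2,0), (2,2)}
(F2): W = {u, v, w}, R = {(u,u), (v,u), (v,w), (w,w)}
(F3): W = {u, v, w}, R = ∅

(F1), (F3)

Frame correspondent (Sahlqvist): ∀x ∀y ∀z (Rxy ∧ Rxz → ∃w (Ryw ∧ Rzw)) — i.e. convergence.
(F1): condition met.
(F2): fails — Rvu and Rvw but u and w have no common successor.
(F3): condition met.
Valid on: (F1), (F3).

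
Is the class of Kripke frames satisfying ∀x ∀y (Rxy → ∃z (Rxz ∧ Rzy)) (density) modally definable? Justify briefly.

Definable; □□q → □q defines it

Yes: it is density, defined by the C4 schema □□q → □q.
Suppose □□q→□q is valid. Take Rxy and set V(q)={w : xR²w}. Then □□q at x, so □q at x, so q at y, i.e. ∃z(Rxz∧Rzy).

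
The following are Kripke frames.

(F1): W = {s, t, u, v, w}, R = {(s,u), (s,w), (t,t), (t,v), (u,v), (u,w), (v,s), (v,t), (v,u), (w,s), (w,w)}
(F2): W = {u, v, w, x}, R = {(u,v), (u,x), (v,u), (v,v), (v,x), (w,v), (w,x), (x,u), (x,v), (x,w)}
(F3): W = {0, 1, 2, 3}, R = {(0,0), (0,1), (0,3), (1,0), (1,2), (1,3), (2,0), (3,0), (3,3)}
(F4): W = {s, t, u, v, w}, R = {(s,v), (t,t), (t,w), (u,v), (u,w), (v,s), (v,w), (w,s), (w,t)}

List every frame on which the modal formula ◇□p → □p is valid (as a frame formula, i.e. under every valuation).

none

This is the axiom for a generalized confluence (Geach) condition; its first-order frame correspondent is ∀x ∀y ∀z ((xRy ∧ xRz) → ∃w (yRw ∧ z = w)).
(F1): fails — sRu, sRu but no w* with uRw* and u=w*.
(F2): fails — uRx, uRx but no t with xRt and x=t.
(F3): fails — 0R1, 0R1 but no w with 1Rw and 1=w.
(F4): fails — sRv, sRv but no w* with vRw* and v=w*.
Valid on no frame.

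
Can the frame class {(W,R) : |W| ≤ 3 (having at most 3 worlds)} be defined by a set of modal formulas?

If a class were modally definable it would be closed under disjoint unions (Goldblatt–Thomason).
Any modal formula valid on each of 4 disjoint one-world frames is valid on their disjoint union (validity is preserved under disjoint unions). Each one-world frame has |W|=1≤3, but the union has |W|=4.
Hence having at most 3 worlds is not modally definable.

Not definable by any modal formula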